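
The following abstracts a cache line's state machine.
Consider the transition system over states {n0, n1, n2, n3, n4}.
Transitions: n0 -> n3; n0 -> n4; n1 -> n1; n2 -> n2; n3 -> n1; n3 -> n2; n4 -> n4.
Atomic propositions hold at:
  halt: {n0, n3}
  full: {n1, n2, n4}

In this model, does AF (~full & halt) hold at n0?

Yes

Sat(~full) = {n0, n3}
Sat(~full & halt) = {n0, n3}
AF (~full & halt): least fixpoint, start Z0 = {n0, n3}, add states with every successor in Z. Already a fixed point.
Sat(AF (~full & halt)) = {n0, n3}
n0 ∈ Sat(AF (~full & halt)) = {n0, n3}, so the formula holds at n0.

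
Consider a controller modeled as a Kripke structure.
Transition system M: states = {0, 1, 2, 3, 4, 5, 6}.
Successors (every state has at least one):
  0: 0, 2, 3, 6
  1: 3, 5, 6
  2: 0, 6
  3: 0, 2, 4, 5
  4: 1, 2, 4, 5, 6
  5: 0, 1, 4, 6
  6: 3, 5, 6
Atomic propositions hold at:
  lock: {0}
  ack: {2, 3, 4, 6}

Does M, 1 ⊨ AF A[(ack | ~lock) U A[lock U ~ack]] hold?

Sat(~lock) = {1, 2, 3, 4, 5, 6}
Sat(ack | ~lock) = {1, 2, 3, 4, 5, 6}
Sat(~ack) = {0, 1, 5}
A[lock U ~ack]: least fixpoint, start Z0 = Sat(~ack) = {0, 1, 5}, add states in Sat(lock) with every successor in Z. Already a fixed point.
Sat(A[lock U ~ack]) = {0, 1, 5}
A[(ack | ~lock) U A[lock U ~ack]]: least fixpoint, start Z0 = Sat(A[lock U ~ack]) = {0, 1, 5}, add states in Sat(ack | ~lock) with every successor in Z. Already a fixed point.
Sat(A[(ack | ~lock) U A[lock U ~ack]]) = {0, 1, 5}
AF A[(ack | ~lock) U A[lock U ~ack]]: least fixpoint, start Z0 = {0, 1, 5}, add states with every successor in Z. Already a fixed point.
Sat(AF A[(ack | ~lock) U A[lock U ~ack]]) = {0, 1, 5}
1 ∈ Sat(AF A[(ack | ~lock) U A[lock U ~ack]]) = {0, 1, 5}, so the formula holds at 1.

Yes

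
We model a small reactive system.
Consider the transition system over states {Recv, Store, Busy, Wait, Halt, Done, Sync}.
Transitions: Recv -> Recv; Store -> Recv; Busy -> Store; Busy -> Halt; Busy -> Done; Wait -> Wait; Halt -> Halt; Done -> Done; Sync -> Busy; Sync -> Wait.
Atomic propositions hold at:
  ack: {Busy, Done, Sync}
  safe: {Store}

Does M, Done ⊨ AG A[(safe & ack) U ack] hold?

Sat(safe & ack) = ∅
A[(safe & ack) U ack]: least fixpoint, start Z0 = Sat(ack) = {Busy, Done, Sync}, add states in Sat(safe & ack) with every successor in Z. Already a fixed point.
Sat(A[(safe & ack) U ack]) = {Busy, Done, Sync}
AG A[(safe & ack) U ack]: greatest fixpoint, start Z0 = {Busy, Done, Sync}, keep only states in Sat with every successor in Z. Z1 = {Done}; fixed.
Sat(AG A[(safe & ack) U ack]) = {Done}
Done ∈ Sat(AG A[(safe & ack) U ack]) = {Done}, so the formula holds at Done.

Yes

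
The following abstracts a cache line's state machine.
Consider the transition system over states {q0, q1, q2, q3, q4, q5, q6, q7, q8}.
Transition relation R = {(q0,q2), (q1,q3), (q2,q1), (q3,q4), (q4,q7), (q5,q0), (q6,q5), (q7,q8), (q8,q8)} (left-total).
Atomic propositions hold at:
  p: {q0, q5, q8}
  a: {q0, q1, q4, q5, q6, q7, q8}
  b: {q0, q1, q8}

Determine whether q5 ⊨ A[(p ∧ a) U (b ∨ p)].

Yes

Sat(p ∧ a) = {q0, q5, q8}
Sat(b ∨ p) = {q0, q1, q5, q8}
A[(p ∧ a) U (b ∨ p)]: least fixpoint, start Z0 = Sat((b ∨ p)) = {q0, q1, q5, q8}, add states in Sat(p ∧ a) with every successor in Z. Already a fixed point.
Sat(A[(p ∧ a) U (b ∨ p)]) = {q0, q1, q5, q8}
q5 ∈ Sat(A[(p ∧ a) U (b ∨ p)]) = {q0, q1, q5, q8}, so the formula holds at q5.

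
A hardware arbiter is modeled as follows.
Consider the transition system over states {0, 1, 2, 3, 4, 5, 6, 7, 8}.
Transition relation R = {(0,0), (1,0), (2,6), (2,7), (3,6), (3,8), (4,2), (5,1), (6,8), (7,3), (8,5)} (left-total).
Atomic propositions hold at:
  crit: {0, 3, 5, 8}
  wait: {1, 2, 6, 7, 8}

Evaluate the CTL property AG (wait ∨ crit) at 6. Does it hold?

Sat(wait ∨ crit) = {0, 1, 2, 3, 5, 6, 7, 8}
AG (wait ∨ crit): greatest fixpoint, start Z0 = {0, 1, 2, 3, 5, 6, 7, 8}, keep only states in Sat with every successor in Z. Already a fixed point.
Sat(AG (wait ∨ crit)) = {0, 1, 2, 3, 5, 6, 7, 8}
6 ∈ Sat(AG (wait ∨ crit)) = {0, 1, 2, 3, 5, 6, 7, 8}, so the formula holds at 6.

Yes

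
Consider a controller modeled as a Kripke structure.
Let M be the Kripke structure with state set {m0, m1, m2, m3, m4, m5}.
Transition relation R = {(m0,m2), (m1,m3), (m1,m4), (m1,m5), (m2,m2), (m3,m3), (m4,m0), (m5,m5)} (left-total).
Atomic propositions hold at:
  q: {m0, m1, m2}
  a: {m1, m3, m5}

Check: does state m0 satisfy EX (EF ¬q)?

No

Sat(¬q) = {m3, m4, m5}
EF ¬q: least fixpoint, start Z0 = {m3, m4, m5}, add states with some successor in Z. Z1 = {m1, m3, m4, m5}; fixed.
Sat(EF ¬q) = {m1, m3, m4, m5}
Sat(EX (EF ¬q)) = {s : some successor in {m1, m3, m4, m5}} = {m1, m3, m5}
m0 ∉ Sat(EX (EF ¬q)) = {m1, m3, m5}, so the formula does not hold at m0.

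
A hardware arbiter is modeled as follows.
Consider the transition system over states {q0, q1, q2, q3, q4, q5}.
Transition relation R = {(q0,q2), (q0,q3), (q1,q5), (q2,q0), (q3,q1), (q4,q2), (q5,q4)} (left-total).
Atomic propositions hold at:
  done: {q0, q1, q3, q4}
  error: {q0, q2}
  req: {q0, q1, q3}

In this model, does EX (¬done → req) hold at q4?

No

Sat(¬done) = {q2, q5}
Sat(¬done → req) = {q0, q1, q3, q4}
Sat(EX (¬done → req)) = {s : some successor in {q0, q1, q3, q4}} = {q0, q2, q3, q5}
q4 ∉ Sat(EX (¬done → req)) = {q0, q2, q3, q5}, so the formula does not hold at q4.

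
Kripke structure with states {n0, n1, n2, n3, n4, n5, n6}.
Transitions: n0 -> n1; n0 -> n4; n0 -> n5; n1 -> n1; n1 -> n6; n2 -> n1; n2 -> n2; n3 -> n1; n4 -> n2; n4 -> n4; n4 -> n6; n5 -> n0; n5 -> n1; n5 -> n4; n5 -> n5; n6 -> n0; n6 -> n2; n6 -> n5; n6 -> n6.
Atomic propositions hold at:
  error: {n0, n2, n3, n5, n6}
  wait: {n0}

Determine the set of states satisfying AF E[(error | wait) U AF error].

Sat(error | wait) = {n0, n2, n3, n5, n6}
AF error: least fixpoint, start Z0 = {n0, n2, n3, n5, n6}, add states with every successor in Z. Already a fixed point.
Sat(AF error) = {n0, n2, n3, n5, n6}
E[(error | wait) U AF error]: least fixpoint, start Z0 = Sat(AF error) = {n0, n2, n3, n5, n6}, add states in Sat(error | wait) with some successor in Z. Already a fixed point.
Sat(E[(error | wait) U AF error]) = {n0, n2, n3, n5, n6}
AF E[(error | wait) U AF error]: least fixpoint, start Z0 = {n0, n2, n3, n5, n6}, add states with every successor in Z. Already a fixed point.
Sat(AF E[(error | wait) U AF error]) = {n0, n2, n3, n5, n6}

{n0, n2, n3, n5, n6}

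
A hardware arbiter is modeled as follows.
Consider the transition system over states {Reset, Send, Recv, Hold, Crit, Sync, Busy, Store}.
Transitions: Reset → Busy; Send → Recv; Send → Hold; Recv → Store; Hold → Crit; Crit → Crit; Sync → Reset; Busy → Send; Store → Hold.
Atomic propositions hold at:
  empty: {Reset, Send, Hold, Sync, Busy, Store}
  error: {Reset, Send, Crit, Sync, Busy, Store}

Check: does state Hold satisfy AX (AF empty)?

AF empty: least fixpoint, start Z0 = {Reset, Send, Hold, Sync, Busy, Store}, add states with every successor in Z. Z1 = {Reset, Send, Recv, Hold, Sync, Busy, Store}; fixed.
Sat(AF empty) = {Reset, Send, Recv, Hold, Sync, Busy, Store}
Sat(AX (AF empty)) = {s : every successor in {Reset, Send, Recv, Hold, Sync, Busy, Store}} = {Reset, Send, Recv, Sync, Busy, Store}
Hold ∉ Sat(AX (AF empty)) = {Reset, Send, Recv, Sync, Busy, Store}, so the formula does not hold at Hold.

No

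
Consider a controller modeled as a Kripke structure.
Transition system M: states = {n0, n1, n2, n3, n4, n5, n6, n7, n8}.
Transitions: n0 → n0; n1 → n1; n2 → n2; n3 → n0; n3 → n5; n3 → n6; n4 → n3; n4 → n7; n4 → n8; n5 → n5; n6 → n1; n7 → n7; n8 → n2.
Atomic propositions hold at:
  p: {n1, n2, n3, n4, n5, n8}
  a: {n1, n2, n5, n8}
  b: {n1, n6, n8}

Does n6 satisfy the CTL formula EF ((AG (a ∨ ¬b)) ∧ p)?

Sat(¬b) = {n0, n2, n3, n4, n5, n7}
Sat(a ∨ ¬b) = {n0, n1, n2, n3, n4, n5, n7, n8}
AG (a ∨ ¬b): greatest fixpoint, start Z0 = {n0, n1, n2, n3, n4, n5, n7, n8}, keep only states in Sat with every successor in Z. Z1 = {n0, n1, n2, n4, n5, n7, n8}; Z2 = {n0, n1, n2, n5, n7, n8}; fixed.
Sat(AG (a ∨ ¬b)) = {n0, n1, n2, n5, n7, n8}
Sat((AG (a ∨ ¬b)) ∧ p) = {n1, n2, n5, n8}
EF ((AG (a ∨ ¬b)) ∧ p): least fixpoint, start Z0 = {n1, n2, n5, n8}, add states with some successor in Z. Z1 = {n1, n2, n3, n4, n5, n6, n8}; fixed.
Sat(EF ((AG (a ∨ ¬b)) ∧ p)) = {n1, n2, n3, n4, n5, n6, n8}
n6 ∈ Sat(EF ((AG (a ∨ ¬b)) ∧ p)) = {n1, n2, n3, n4, n5, n6, n8}, so the formula holds at n6.

Yes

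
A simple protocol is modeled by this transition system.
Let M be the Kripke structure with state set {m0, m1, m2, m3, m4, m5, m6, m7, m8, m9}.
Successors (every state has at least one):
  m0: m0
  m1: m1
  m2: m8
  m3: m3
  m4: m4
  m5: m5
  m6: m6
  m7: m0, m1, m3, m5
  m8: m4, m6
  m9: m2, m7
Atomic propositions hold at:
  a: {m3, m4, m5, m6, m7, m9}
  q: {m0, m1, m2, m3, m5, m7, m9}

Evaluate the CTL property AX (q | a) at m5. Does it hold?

Sat(q | a) = {m0, m1, m2, m3, m4, m5, m6, m7, m9}
Sat(AX (q | a)) = {s : every successor in {m0, m1, m2, m3, m4, m5, m6, m7, m9}} = {m0, m1, m3, m4, m5, m6, m7, m8, m9}
m5 ∈ Sat(AX (q | a)) = {m0, m1, m3, m4, m5, m6, m7, m8, m9}, so the formula holds at m5.

Yes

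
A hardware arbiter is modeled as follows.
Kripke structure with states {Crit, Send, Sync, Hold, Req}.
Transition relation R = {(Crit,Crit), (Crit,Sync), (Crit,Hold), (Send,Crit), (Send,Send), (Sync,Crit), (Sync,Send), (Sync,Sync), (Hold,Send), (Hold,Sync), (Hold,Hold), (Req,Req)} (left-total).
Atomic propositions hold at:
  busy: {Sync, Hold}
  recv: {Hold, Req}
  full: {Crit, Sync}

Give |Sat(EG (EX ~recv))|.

4

Sat(~recv) = {Crit, Send, Sync}
Sat(EX ~recv) = {s : some successor in {Crit, Send, Sync}} = {Crit, Send, Sync, Hold}
EG (EX ~recv): greatest fixpoint, start Z0 = {Crit, Send, Sync, Hold}, keep only states in Sat with some successor in Z. Already a fixed point.
Sat(EG (EX ~recv)) = {Crit, Send, Sync, Hold}
|Sat(EG (EX ~recv))| = |{Crit, Send, Sync, Hold}| = 4.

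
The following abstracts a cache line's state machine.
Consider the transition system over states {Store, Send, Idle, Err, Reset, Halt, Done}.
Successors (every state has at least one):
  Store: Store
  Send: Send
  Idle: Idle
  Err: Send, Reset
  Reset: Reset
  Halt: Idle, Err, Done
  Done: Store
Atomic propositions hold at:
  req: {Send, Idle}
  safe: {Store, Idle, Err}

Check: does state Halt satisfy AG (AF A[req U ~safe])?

Sat(~safe) = {Send, Reset, Halt, Done}
A[req U ~safe]: least fixpoint, start Z0 = Sat(~safe) = {Send, Reset, Halt, Done}, add states in Sat(req) with every successor in Z. Already a fixed point.
Sat(A[req U ~safe]) = {Send, Reset, Halt, Done}
AF A[req U ~safe]: least fixpoint, start Z0 = {Send, Reset, Halt, Done}, add states with every successor in Z. Z1 = {Send, Err, Reset, Halt, Done}; fixed.
Sat(AF A[req U ~safe]) = {Send, Err, Reset, Halt, Done}
AG (AF A[req U ~safe]): greatest fixpoint, start Z0 = {Send, Err, Reset, Halt, Done}, keep only states in Sat with every successor in Z. Z1 = {Send, Err, Reset}; fixed.
Sat(AG (AF A[req U ~safe])) = {Send, Err, Reset}
Halt ∉ Sat(AG (AF A[req U ~safe])) = {Send, Err, Reset}, so the formula does not hold at Halt.

No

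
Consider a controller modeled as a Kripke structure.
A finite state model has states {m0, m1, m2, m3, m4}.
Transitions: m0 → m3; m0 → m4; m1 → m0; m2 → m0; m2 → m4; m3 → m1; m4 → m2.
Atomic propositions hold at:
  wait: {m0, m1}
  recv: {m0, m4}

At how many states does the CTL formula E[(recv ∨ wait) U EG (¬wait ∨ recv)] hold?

Sat(recv ∨ wait) = {m0, m1, m4}
Sat(¬wait) = {m2, m3, m4}
Sat(¬wait ∨ recv) = {m0, m2, m3, m4}
EG (¬wait ∨ recv): greatest fixpoint, start Z0 = {m0, m2, m3, m4}, keep only states in Sat with some successor in Z. Z1 = {m0, m2, m4}; fixed.
Sat(EG (¬wait ∨ recv)) = {m0, m2, m4}
E[(recv ∨ wait) U EG (¬wait ∨ recv)]: least fixpoint, start Z0 = Sat(EG (¬wait ∨ recv)) = {m0, m2, m4}, add states in Sat(recv ∨ wait) with some successor in Z. Z1 = {m0, m1, m2, m4}; fixed.
Sat(E[(recv ∨ wait) U EG (¬wait ∨ recv)]) = {m0, m1, m2, m4}
|Sat(E[(recv ∨ wait) U EG (¬wait ∨ recv)])| = |{m0, m1, m2, m4}| = 4.

4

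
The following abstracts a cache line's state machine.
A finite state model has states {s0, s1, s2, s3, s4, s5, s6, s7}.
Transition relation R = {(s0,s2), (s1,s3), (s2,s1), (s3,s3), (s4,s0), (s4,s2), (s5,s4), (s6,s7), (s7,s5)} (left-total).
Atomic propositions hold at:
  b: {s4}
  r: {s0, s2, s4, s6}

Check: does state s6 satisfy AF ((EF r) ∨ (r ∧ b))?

Yes

EF r: least fixpoint, start Z0 = {s0, s2, s4, s6}, add states with some successor in Z. Z1 = {s0, s2, s4, s5, s6}; Z2 = {s0, s2, s4, s5, s6, s7}; fixed.
Sat(EF r) = {s0, s2, s4, s5, s6, s7}
Sat(r ∧ b) = {s4}
Sat((EF r) ∨ (r ∧ b)) = {s0, s2, s4, s5, s6, s7}
AF ((EF r) ∨ (r ∧ b)): least fixpoint, start Z0 = {s0, s2, s4, s5, s6, s7}, add states with every successor in Z. Already a fixed point.
Sat(AF ((EF r) ∨ (r ∧ b))) = {s0, s2, s4, s5, s6, s7}
s6 ∈ Sat(AF ((EF r) ∨ (r ∧ b))) = {s0, s2, s4, s5, s6, s7}, so the formula holds at s6.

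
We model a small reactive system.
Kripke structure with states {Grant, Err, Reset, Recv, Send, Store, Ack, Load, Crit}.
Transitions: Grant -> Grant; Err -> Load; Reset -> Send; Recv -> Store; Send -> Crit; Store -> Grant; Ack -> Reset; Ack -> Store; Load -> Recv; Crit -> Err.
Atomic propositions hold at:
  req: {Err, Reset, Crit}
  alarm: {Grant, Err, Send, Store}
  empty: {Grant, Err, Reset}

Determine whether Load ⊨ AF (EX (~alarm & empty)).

Sat(~alarm) = {Reset, Recv, Ack, Load, Crit}
Sat(~alarm & empty) = {Reset}
Sat(EX (~alarm & empty)) = {s : some successor in {Reset}} = {Ack}
AF (EX (~alarm & empty)): least fixpoint, start Z0 = {Ack}, add states with every successor in Z. Already a fixed point.
Sat(AF (EX (~alarm & empty))) = {Ack}
Load ∉ Sat(AF (EX (~alarm & empty))) = {Ack}, so the formula does not hold at Load.

No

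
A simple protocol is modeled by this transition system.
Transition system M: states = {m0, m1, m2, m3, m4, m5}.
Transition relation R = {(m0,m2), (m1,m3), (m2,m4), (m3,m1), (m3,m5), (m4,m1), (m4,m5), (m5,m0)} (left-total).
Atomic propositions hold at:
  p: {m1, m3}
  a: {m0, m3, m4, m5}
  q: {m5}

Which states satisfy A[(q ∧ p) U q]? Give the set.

Sat(q ∧ p) = ∅
A[(q ∧ p) U q]: least fixpoint, start Z0 = Sat(q) = {m5}, add states in Sat(q ∧ p) with every successor in Z. Already a fixed point.
Sat(A[(q ∧ p) U q]) = {m5}

{m5}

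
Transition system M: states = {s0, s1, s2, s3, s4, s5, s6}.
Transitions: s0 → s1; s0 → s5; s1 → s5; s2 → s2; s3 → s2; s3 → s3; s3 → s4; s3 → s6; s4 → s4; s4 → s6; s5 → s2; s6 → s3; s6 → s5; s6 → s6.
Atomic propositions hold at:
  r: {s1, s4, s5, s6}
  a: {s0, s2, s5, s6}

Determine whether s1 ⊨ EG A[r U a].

Yes

A[r U a]: least fixpoint, start Z0 = Sat(a) = {s0, s2, s5, s6}, add states in Sat(r) with every successor in Z. Z1 = {s0, s1, s2, s5, s6}; fixed.
Sat(A[r U a]) = {s0, s1, s2, s5, s6}
EG A[r U a]: greatest fixpoint, start Z0 = {s0, s1, s2, s5, s6}, keep only states in Sat with some successor in Z. Already a fixed point.
Sat(EG A[r U a]) = {s0, s1, s2, s5, s6}
s1 ∈ Sat(EG A[r U a]) = {s0, s1, s2, s5, s6}, so the formula holds at s1.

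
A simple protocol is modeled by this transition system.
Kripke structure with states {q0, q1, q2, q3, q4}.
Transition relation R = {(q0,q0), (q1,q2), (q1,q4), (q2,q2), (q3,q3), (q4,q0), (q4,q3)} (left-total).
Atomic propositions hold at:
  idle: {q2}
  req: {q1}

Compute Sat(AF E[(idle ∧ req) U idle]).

{q2}

Sat(idle ∧ req) = ∅
E[(idle ∧ req) U idle]: least fixpoint, start Z0 = Sat(idle) = {q2}, add states in Sat(idle ∧ req) with some successor in Z. Already a fixed point.
Sat(E[(idle ∧ req) U idle]) = {q2}
AF E[(idle ∧ req) U idle]: least fixpoint, start Z0 = {q2}, add states with every successor in Z. Already a fixed point.
Sat(AF E[(idle ∧ req) U idle]) = {q2}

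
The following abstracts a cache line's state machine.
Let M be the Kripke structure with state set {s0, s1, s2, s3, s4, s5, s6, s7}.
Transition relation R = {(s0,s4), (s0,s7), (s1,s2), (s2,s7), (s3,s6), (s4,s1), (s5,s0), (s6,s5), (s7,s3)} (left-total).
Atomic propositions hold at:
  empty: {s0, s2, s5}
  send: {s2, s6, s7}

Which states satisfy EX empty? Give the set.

Sat(EX empty) = {s : some successor in {s0, s2, s5}} = {s1, s5, s6}

{s1, s5, s6}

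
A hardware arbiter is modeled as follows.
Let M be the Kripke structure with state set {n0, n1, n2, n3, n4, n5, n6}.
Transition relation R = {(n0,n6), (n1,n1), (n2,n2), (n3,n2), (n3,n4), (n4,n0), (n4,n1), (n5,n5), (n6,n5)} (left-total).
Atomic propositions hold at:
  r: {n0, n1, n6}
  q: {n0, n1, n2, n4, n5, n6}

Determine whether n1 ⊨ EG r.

EG r: greatest fixpoint, start Z0 = {n0, n1, n6}, keep only states in Sat with some successor in Z. Z1 = {n0, n1}; Z2 = {n1}; fixed.
Sat(EG r) = {n1}
n1 ∈ Sat(EG r) = {n1}, so the formula holds at n1.

Yes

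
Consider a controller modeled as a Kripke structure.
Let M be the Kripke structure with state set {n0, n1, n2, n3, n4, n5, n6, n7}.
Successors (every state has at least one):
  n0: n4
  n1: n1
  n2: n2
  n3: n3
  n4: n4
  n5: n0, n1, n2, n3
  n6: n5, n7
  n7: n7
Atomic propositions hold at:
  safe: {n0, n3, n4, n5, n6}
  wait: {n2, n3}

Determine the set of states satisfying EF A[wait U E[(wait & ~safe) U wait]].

{n2, n3, n5, n6}

Sat(~safe) = {n1, n2, n7}
Sat(wait & ~safe) = {n2}
E[(wait & ~safe) U wait]: least fixpoint, start Z0 = Sat(wait) = {n2, n3}, add states in Sat(wait & ~safe) with some successor in Z. Already a fixed point.
Sat(E[(wait & ~safe) U wait]) = {n2, n3}
A[wait U E[(wait & ~safe) U wait]]: least fixpoint, start Z0 = Sat(E[(wait & ~safe) U wait]) = {n2, n3}, add states in Sat(wait) with every successor in Z. Already a fixed point.
Sat(A[wait U E[(wait & ~safe) U wait]]) = {n2, n3}
EF A[wait U E[(wait & ~safe) U wait]]: least fixpoint, start Z0 = {n2, n3}, add states with some successor in Z. Z1 = {n2, n3, n5}; Z2 = {n2, n3, n5, n6}; fixed.
Sat(EF A[wait U E[(wait & ~safe) U wait]]) = {n2, n3, n5, n6}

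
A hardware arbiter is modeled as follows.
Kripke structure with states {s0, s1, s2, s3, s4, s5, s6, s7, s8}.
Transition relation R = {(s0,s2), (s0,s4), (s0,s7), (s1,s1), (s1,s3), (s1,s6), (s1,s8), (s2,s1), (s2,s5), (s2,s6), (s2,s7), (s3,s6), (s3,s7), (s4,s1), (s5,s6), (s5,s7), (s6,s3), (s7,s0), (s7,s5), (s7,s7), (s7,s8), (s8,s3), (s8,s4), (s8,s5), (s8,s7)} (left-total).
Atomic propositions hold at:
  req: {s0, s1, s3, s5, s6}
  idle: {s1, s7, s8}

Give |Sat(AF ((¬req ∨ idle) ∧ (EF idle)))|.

6

Sat(¬req) = {s2, s4, s7, s8}
Sat(¬req ∨ idle) = {s1, s2, s4, s7, s8}
EF idle: least fixpoint, start Z0 = {s1, s7, s8}, add states with some successor in Z. Z1 = {s0, s1, s2, s3, s4, s5, s7, s8}; Z2 = {s0, s1, s2, s3, s4, s5, s6, s7, s8}; fixed.
Sat(EF idle) = {s0, s1, s2, s3, s4, s5, s6, s7, s8}
Sat((¬req ∨ idle) ∧ (EF idle)) = {s1, s2, s4, s7, s8}
AF ((¬req ∨ idle) ∧ (EF idle)): least fixpoint, start Z0 = {s1, s2, s4, s7, s8}, add states with every successor in Z. Z1 = {s0, s1, s2, s4, s7, s8}; fixed.
Sat(AF ((¬req ∨ idle) ∧ (EF idle))) = {s0, s1, s2, s4, s7, s8}
|Sat(AF ((¬req ∨ idle) ∧ (EF idle)))| = |{s0, s1, s2, s4, s7, s8}| = 6.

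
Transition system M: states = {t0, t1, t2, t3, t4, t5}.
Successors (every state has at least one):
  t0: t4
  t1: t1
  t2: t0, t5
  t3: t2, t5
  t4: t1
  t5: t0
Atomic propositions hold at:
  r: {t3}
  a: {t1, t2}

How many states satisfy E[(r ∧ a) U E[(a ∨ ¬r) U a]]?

5

Sat(r ∧ a) = ∅
Sat(¬r) = {t0, t1, t2, t4, t5}
Sat(a ∨ ¬r) = {t0, t1, t2, t4, t5}
E[(a ∨ ¬r) U a]: least fixpoint, start Z0 = Sat(a) = {t1, t2}, add states in Sat(a ∨ ¬r) with some successor in Z. Z1 = {t1, t2, t4}; Z2 = {t0, t1, t2, t4}; Z3 = {t0, t1, t2, t4, t5}; fixed.
Sat(E[(a ∨ ¬r) U a]) = {t0, t1, t2, t4, t5}
E[(r ∧ a) U E[(a ∨ ¬r) U a]]: least fixpoint, start Z0 = Sat(E[(a ∨ ¬r) U a]) = {t0, t1, t2, t4, t5}, add states in Sat(r ∧ a) with some successor in Z. Already a fixed point.
Sat(E[(r ∧ a) U E[(a ∨ ¬r) U a]]) = {t0, t1, t2, t4, t5}
|Sat(E[(r ∧ a) U E[(a ∨ ¬r) U a]])| = |{t0, t1, t2, t4, t5}| = 5.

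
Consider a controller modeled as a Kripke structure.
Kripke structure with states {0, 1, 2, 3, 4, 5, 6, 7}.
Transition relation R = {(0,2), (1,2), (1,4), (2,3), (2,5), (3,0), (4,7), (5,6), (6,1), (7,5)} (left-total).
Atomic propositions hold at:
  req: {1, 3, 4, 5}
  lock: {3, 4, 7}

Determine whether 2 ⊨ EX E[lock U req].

Yes

E[lock U req]: least fixpoint, start Z0 = Sat(req) = {1, 3, 4, 5}, add states in Sat(lock) with some successor in Z. Z1 = {1, 3, 4, 5, 7}; fixed.
Sat(E[lock U req]) = {1, 3, 4, 5, 7}
Sat(EX E[lock U req]) = {s : some successor in {1, 3, 4, 5, 7}} = {1, 2, 4, 6, 7}
2 ∈ Sat(EX E[lock U req]) = {1, 2, 4, 6, 7}, so the formula holds at 2.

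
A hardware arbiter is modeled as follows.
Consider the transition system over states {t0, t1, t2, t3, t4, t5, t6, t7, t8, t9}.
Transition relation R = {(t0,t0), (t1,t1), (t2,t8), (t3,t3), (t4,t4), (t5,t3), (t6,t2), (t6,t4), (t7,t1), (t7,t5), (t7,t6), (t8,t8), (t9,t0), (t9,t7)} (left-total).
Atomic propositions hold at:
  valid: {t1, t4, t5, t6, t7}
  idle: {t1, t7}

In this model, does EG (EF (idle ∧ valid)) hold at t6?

Sat(idle ∧ valid) = {t1, t7}
EF (idle ∧ valid): least fixpoint, start Z0 = {t1, t7}, add states with some successor in Z. Z1 = {t1, t7, t9}; fixed.
Sat(EF (idle ∧ valid)) = {t1, t7, t9}
EG (EF (idle ∧ valid)): greatest fixpoint, start Z0 = {t1, t7, t9}, keep only states in Sat with some successor in Z. Already a fixed point.
Sat(EG (EF (idle ∧ valid))) = {t1, t7, t9}
t6 ∉ Sat(EG (EF (idle ∧ valid))) = {t1, t7, t9}, so the formula does not hold at t6.

No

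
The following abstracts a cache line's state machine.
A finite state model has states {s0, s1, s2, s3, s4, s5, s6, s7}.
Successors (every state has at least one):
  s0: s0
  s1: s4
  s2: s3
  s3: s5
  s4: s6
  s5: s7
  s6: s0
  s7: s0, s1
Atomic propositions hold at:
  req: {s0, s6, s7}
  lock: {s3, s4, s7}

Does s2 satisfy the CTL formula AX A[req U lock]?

Yes

A[req U lock]: least fixpoint, start Z0 = Sat(lock) = {s3, s4, s7}, add states in Sat(req) with every successor in Z. Already a fixed point.
Sat(A[req U lock]) = {s3, s4, s7}
Sat(AX A[req U lock]) = {s : every successor in {s3, s4, s7}} = {s1, s2, s5}
s2 ∈ Sat(AX A[req U lock]) = {s1, s2, s5}, so the formula holds at s2.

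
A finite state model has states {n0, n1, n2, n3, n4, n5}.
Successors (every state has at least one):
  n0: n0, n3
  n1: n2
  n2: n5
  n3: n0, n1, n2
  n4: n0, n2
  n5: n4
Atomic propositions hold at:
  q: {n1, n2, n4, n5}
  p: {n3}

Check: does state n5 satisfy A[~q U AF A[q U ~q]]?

Sat(~q) = {n0, n3}
A[q U ~q]: least fixpoint, start Z0 = Sat(~q) = {n0, n3}, add states in Sat(q) with every successor in Z. Already a fixed point.
Sat(A[q U ~q]) = {n0, n3}
AF A[q U ~q]: least fixpoint, start Z0 = {n0, n3}, add states with every successor in Z. Already a fixed point.
Sat(AF A[q U ~q]) = {n0, n3}
A[~q U AF A[q U ~q]]: least fixpoint, start Z0 = Sat(AF A[q U ~q]) = {n0, n3}, add states in Sat(~q) with every successor in Z. Already a fixed point.
Sat(A[~q U AF A[q U ~q]]) = {n0, n3}
n5 ∉ Sat(A[~q U AF A[q U ~q]]) = {n0, n3}, so the formula does not hold at n5.

No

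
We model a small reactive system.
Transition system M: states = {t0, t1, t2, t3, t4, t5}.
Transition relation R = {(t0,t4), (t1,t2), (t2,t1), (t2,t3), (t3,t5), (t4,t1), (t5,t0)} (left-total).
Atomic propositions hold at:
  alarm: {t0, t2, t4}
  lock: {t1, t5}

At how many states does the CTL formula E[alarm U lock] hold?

E[alarm U lock]: least fixpoint, start Z0 = Sat(lock) = {t1, t5}, add states in Sat(alarm) with some successor in Z. Z1 = {t1, t2, t4, t5}; Z2 = {t0, t1, t2, t4, t5}; fixed.
Sat(E[alarm U lock]) = {t0, t1, t2, t4, t5}
|Sat(E[alarm U lock])| = |{t0, t1, t2, t4, t5}| = 5.

5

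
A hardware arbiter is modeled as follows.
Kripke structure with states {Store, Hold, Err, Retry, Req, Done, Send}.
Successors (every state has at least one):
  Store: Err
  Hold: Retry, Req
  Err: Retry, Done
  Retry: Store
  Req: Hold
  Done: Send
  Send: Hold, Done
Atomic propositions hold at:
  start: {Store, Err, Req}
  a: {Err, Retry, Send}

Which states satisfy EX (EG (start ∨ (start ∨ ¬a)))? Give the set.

Sat(¬a) = {Store, Hold, Req, Done}
Sat(start ∨ ¬a) = {Store, Hold, Err, Req, Done}
Sat(start ∨ (start ∨ ¬a)) = {Store, Hold, Err, Req, Done}
EG (start ∨ (start ∨ ¬a)): greatest fixpoint, start Z0 = {Store, Hold, Err, Req, Done}, keep only states in Sat with some successor in Z. Z1 = {Store, Hold, Err, Req}; Z2 = {Store, Hold, Req}; Z3 = {Hold, Req}; fixed.
Sat(EG (start ∨ (start ∨ ¬a))) = {Hold, Req}
Sat(EX (EG (start ∨ (start ∨ ¬a)))) = {s : some successor in {Hold, Req}} = {Hold, Req, Send}

{Hold, Req, Send}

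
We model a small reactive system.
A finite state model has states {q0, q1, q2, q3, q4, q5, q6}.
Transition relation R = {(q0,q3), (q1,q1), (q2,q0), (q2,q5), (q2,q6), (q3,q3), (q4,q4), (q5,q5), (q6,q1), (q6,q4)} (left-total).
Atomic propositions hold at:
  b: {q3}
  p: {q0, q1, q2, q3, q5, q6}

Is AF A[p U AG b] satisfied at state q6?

AG b: greatest fixpoint, start Z0 = {q3}, keep only states in Sat with every successor in Z. Already a fixed point.
Sat(AG b) = {q3}
A[p U AG b]: least fixpoint, start Z0 = Sat(AG b) = {q3}, add states in Sat(p) with every successor in Z. Z1 = {q0, q3}; fixed.
Sat(A[p U AG b]) = {q0, q3}
AF A[p U AG b]: least fixpoint, start Z0 = {q0, q3}, add states with every successor in Z. Already a fixed point.
Sat(AF A[p U AG b]) = {q0, q3}
q6 ∉ Sat(AF A[p U AG b]) = {q0, q3}, so the formula does not hold at q6.

No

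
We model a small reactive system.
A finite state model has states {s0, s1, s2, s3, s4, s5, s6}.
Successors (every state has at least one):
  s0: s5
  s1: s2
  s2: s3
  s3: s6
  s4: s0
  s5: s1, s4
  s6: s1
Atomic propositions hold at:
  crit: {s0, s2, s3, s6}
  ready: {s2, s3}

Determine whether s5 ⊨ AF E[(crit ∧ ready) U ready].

Sat(crit ∧ ready) = {s2, s3}
E[(crit ∧ ready) U ready]: least fixpoint, start Z0 = Sat(ready) = {s2, s3}, add states in Sat(crit ∧ ready) with some successor in Z. Already a fixed point.
Sat(E[(crit ∧ ready) U ready]) = {s2, s3}
AF E[(crit ∧ ready) U ready]: least fixpoint, start Z0 = {s2, s3}, add states with every successor in Z. Z1 = {s1, s2, s3}; Z2 = {s1, s2, s3, s6}; fixed.
Sat(AF E[(crit ∧ ready) U ready]) = {s1, s2, s3, s6}
s5 ∉ Sat(AF E[(crit ∧ ready) U ready]) = {s1, s2, s3, s6}, so the formula does not hold at s5.

No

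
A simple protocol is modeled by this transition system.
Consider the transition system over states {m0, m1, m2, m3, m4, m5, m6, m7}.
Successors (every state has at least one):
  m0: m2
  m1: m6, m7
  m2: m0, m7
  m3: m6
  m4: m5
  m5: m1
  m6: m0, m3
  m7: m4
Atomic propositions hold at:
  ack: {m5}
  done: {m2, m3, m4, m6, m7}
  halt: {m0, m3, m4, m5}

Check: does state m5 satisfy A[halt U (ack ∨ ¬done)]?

Sat(¬done) = {m0, m1, m5}
Sat(ack ∨ ¬done) = {m0, m1, m5}
A[halt U (ack ∨ ¬done)]: least fixpoint, start Z0 = Sat((ack ∨ ¬done)) = {m0, m1, m5}, add states in Sat(halt) with every successor in Z. Z1 = {m0, m1, m4, m5}; fixed.
Sat(A[halt U (ack ∨ ¬done)]) = {m0, m1, m4, m5}
m5 ∈ Sat(A[halt U (ack ∨ ¬done)]) = {m0, m1, m4, m5}, so the formula holds at m5.

Yes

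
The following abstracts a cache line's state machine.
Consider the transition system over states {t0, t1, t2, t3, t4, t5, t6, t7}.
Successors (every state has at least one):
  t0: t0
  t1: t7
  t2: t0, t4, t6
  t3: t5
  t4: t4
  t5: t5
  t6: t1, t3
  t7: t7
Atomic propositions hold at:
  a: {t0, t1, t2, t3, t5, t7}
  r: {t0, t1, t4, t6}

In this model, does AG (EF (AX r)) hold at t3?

Sat(AX r) = {s : every successor in {t0, t1, t4, t6}} = {t0, t2, t4}
EF (AX r): least fixpoint, start Z0 = {t0, t2, t4}, add states with some successor in Z. Already a fixed point.
Sat(EF (AX r)) = {t0, t2, t4}
AG (EF (AX r)): greatest fixpoint, start Z0 = {t0, t2, t4}, keep only states in Sat with every successor in Z. Z1 = {t0, t4}; fixed.
Sat(AG (EF (AX r))) = {t0, t4}
t3 ∉ Sat(AG (EF (AX r))) = {t0, t4}, so the formula does not hold at t3.

No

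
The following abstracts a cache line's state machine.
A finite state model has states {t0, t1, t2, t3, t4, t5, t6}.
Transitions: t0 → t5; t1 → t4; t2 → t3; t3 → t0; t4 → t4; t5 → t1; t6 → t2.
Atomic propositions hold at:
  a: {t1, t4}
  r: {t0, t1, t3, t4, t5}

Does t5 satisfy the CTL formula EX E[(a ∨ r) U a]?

Yes

Sat(a ∨ r) = {t0, t1, t3, t4, t5}
E[(a ∨ r) U a]: least fixpoint, start Z0 = Sat(a) = {t1, t4}, add states in Sat(a ∨ r) with some successor in Z. Z1 = {t1, t4, t5}; Z2 = {t0, t1, t4, t5}; Z3 = {t0, t1, t3, t4, t5}; fixed.
Sat(E[(a ∨ r) U a]) = {t0, t1, t3, t4, t5}
Sat(EX E[(a ∨ r) U a]) = {s : some successor in {t0, t1, t3, t4, t5}} = {t0, t1, t2, t3, t4, t5}
t5 ∈ Sat(EX E[(a ∨ r) U a]) = {t0, t1, t2, t3, t4, t5}, so the formula holds at t5.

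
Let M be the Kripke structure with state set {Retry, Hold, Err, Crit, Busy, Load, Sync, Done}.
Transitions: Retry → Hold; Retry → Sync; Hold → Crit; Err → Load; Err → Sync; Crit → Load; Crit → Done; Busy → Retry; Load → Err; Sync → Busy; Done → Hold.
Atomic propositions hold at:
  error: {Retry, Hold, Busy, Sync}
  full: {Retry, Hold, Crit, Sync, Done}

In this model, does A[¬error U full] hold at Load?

No

Sat(¬error) = {Err, Crit, Load, Done}
A[¬error U full]: least fixpoint, start Z0 = Sat(full) = {Retry, Hold, Crit, Sync, Done}, add states in Sat(¬error) with every successor in Z. Already a fixed point.
Sat(A[¬error U full]) = {Retry, Hold, Crit, Sync, Done}
Load ∉ Sat(A[¬error U full]) = {Retry, Hold, Crit, Sync, Done}, so the formula does not hold at Load.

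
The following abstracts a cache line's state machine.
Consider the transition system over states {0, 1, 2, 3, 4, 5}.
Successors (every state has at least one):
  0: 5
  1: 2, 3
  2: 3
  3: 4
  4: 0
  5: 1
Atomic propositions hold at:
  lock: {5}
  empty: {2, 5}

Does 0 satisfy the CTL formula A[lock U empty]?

No

A[lock U empty]: least fixpoint, start Z0 = Sat(empty) = {2, 5}, add states in Sat(lock) with every successor in Z. Already a fixed point.
Sat(A[lock U empty]) = {2, 5}
0 ∉ Sat(A[lock U empty]) = {2, 5}, so the formula does not hold at 0.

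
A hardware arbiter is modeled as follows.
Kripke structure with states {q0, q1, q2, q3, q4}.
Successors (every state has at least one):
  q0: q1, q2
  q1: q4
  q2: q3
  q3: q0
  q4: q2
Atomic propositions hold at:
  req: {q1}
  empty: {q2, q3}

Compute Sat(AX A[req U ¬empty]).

Sat(¬empty) = {q0, q1, q4}
A[req U ¬empty]: least fixpoint, start Z0 = Sat(¬empty) = {q0, q1, q4}, add states in Sat(req) with every successor in Z. Already a fixed point.
Sat(A[req U ¬empty]) = {q0, q1, q4}
Sat(AX A[req U ¬empty]) = {s : every successor in {q0, q1, q4}} = {q1, q3}

{q1, q3}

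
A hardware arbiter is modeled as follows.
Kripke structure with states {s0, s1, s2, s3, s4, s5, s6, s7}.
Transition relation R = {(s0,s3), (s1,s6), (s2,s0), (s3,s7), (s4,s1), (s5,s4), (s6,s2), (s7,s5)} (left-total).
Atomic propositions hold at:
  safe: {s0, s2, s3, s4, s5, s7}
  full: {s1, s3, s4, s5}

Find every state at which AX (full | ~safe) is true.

{s0, s1, s4, s5, s7}

Sat(~safe) = {s1, s6}
Sat(full | ~safe) = {s1, s3, s4, s5, s6}
Sat(AX (full | ~safe)) = {s : every successor in {s1, s3, s4, s5, s6}} = {s0, s1, s4, s5, s7}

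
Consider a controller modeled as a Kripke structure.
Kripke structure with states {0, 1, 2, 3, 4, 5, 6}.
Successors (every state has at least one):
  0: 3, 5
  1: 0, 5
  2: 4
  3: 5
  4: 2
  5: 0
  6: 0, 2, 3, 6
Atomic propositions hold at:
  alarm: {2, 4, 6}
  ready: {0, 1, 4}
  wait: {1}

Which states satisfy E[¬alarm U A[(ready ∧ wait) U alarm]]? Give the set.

Sat(¬alarm) = {0, 1, 3, 5}
Sat(ready ∧ wait) = {1}
A[(ready ∧ wait) U alarm]: least fixpoint, start Z0 = Sat(alarm) = {2, 4, 6}, add states in Sat(ready ∧ wait) with every successor in Z. Already a fixed point.
Sat(A[(ready ∧ wait) U alarm]) = {2, 4, 6}
E[¬alarm U A[(ready ∧ wait) U alarm]]: least fixpoint, start Z0 = Sat(A[(ready ∧ wait) U alarm]) = {2, 4, 6}, add states in Sat(¬alarm) with some successor in Z. Already a fixed point.
Sat(E[¬alarm U A[(ready ∧ wait) U alarm]]) = {2, 4, 6}

{2, 4, 6}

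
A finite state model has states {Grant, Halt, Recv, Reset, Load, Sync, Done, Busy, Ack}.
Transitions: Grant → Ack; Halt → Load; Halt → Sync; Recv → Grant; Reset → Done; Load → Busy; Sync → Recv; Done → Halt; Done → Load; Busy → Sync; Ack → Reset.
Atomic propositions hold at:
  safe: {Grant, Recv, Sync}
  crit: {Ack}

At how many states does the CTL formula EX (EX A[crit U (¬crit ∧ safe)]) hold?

5

Sat(¬crit) = {Grant, Halt, Recv, Reset, Load, Sync, Done, Busy}
Sat(¬crit ∧ safe) = {Grant, Recv, Sync}
A[crit U (¬crit ∧ safe)]: least fixpoint, start Z0 = Sat((¬crit ∧ safe)) = {Grant, Recv, Sync}, add states in Sat(crit) with every successor in Z. Already a fixed point.
Sat(A[crit U (¬crit ∧ safe)]) = {Grant, Recv, Sync}
Sat(EX A[crit U (¬crit ∧ safe)]) = {s : some successor in {Grant, Recv, Sync}} = {Halt, Recv, Sync, Busy}
Sat(EX (EX A[crit U (¬crit ∧ safe)])) = {s : some successor in {Halt, Recv, Sync, Busy}} = {Halt, Load, Sync, Done, Busy}
|Sat(EX (EX A[crit U (¬crit ∧ safe)]))| = |{Halt, Load, Sync, Done, Busy}| = 5.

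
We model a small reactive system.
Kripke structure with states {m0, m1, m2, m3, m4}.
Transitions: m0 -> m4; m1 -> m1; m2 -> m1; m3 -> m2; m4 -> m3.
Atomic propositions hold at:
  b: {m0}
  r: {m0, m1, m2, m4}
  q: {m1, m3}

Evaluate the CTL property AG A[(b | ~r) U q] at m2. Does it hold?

Sat(~r) = {m3}
Sat(b | ~r) = {m0, m3}
A[(b | ~r) U q]: least fixpoint, start Z0 = Sat(q) = {m1, m3}, add states in Sat(b | ~r) with every successor in Z. Already a fixed point.
Sat(A[(b | ~r) U q]) = {m1, m3}
AG A[(b | ~r) U q]: greatest fixpoint, start Z0 = {m1, m3}, keep only states in Sat with every successor in Z. Z1 = {m1}; fixed.
Sat(AG A[(b | ~r) U q]) = {m1}
m2 ∉ Sat(AG A[(b | ~r) U q]) = {m1}, so the formula does not hold at m2.

No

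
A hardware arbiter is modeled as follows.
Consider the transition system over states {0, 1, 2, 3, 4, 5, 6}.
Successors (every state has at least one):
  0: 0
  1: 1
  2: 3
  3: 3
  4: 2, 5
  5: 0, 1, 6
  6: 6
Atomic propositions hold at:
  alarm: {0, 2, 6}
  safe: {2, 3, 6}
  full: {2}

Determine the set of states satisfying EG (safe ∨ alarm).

{0, 2, 3, 6}

Sat(safe ∨ alarm) = {0, 2, 3, 6}
EG (safe ∨ alarm): greatest fixpoint, start Z0 = {0, 2, 3, 6}, keep only states in Sat with some successor in Z. Already a fixed point.
Sat(EG (safe ∨ alarm)) = {0, 2, 3, 6}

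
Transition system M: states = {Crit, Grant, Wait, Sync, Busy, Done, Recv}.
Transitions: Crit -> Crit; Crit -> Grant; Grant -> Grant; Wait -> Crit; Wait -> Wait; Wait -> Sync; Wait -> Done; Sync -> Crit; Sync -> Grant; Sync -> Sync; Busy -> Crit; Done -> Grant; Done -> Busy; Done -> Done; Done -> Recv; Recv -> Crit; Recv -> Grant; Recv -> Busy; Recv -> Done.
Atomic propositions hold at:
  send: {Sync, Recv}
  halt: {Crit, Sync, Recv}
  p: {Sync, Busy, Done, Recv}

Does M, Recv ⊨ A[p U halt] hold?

A[p U halt]: least fixpoint, start Z0 = Sat(halt) = {Crit, Sync, Recv}, add states in Sat(p) with every successor in Z. Z1 = {Crit, Sync, Busy, Recv}; fixed.
Sat(A[p U halt]) = {Crit, Sync, Busy, Recv}
Recv ∈ Sat(A[p U halt]) = {Crit, Sync, Busy, Recv}, so the formula holds at Recv.

Yes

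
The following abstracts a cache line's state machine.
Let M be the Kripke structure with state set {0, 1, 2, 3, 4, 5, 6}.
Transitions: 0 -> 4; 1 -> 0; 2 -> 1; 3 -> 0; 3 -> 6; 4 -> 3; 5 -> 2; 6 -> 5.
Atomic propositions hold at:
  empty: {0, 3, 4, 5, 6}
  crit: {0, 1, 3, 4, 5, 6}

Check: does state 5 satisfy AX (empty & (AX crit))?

No

Sat(AX crit) = {s : every successor in {0, 1, 3, 4, 5, 6}} = {0, 1, 2, 3, 4, 6}
Sat(empty & (AX crit)) = {0, 3, 4, 6}
Sat(AX (empty & (AX crit))) = {s : every successor in {0, 3, 4, 6}} = {0, 1, 3, 4}
5 ∉ Sat(AX (empty & (AX crit))) = {0, 1, 3, 4}, so the formula does not hold at 5.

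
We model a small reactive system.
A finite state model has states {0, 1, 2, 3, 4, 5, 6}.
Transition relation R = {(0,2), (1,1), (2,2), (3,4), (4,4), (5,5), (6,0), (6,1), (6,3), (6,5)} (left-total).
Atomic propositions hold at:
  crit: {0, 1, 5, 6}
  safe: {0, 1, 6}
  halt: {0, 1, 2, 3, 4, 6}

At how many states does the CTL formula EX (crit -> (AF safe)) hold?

AF safe: least fixpoint, start Z0 = {0, 1, 6}, add states with every successor in Z. Already a fixed point.
Sat(AF safe) = {0, 1, 6}
Sat(crit -> (AF safe)) = {0, 1, 2, 3, 4, 6}
Sat(EX (crit -> (AF safe))) = {s : some successor in {0, 1, 2, 3, 4, 6}} = {0, 1, 2, 3, 4, 6}
|Sat(EX (crit -> (AF safe)))| = |{0, 1, 2, 3, 4, 6}| = 6.

6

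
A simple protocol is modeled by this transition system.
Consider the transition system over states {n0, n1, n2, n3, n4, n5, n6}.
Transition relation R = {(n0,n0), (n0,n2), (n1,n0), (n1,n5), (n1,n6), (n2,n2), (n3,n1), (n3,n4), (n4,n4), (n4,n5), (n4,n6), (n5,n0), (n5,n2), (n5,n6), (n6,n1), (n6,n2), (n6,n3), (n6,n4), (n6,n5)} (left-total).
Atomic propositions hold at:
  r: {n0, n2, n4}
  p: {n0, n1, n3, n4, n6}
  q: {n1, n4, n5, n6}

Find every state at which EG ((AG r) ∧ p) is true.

{n0}

AG r: greatest fixpoint, start Z0 = {n0, n2, n4}, keep only states in Sat with every successor in Z. Z1 = {n0, n2}; fixed.
Sat(AG r) = {n0, n2}
Sat((AG r) ∧ p) = {n0}
EG ((AG r) ∧ p): greatest fixpoint, start Z0 = {n0}, keep only states in Sat with some successor in Z. Already a fixed point.
Sat(EG ((AG r) ∧ p)) = {n0}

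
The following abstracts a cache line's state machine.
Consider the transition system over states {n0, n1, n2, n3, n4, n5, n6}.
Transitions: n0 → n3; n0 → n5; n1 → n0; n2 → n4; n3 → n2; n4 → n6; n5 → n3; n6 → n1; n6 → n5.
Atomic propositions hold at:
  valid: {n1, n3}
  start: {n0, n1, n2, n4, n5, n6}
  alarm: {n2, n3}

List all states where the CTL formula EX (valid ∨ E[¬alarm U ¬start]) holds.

{n0, n1, n2, n4, n5, n6}

Sat(¬alarm) = {n0, n1, n4, n5, n6}
Sat(¬start) = {n3}
E[¬alarm U ¬start]: least fixpoint, start Z0 = Sat(¬start) = {n3}, add states in Sat(¬alarm) with some successor in Z. Z1 = {n0, n3, n5}; Z2 = {n0, n1, n3, n5, n6}; Z3 = {n0, n1, n3, n4, n5, n6}; fixed.
Sat(E[¬alarm U ¬start]) = {n0, n1, n3, n4, n5, n6}
Sat(valid ∨ E[¬alarm U ¬start]) = {n0, n1, n3, n4, n5, n6}
Sat(EX (valid ∨ E[¬alarm U ¬start])) = {s : some successor in {n0, n1, n3, n4, n5, n6}} = {n0, n1, n2, n4, n5, n6}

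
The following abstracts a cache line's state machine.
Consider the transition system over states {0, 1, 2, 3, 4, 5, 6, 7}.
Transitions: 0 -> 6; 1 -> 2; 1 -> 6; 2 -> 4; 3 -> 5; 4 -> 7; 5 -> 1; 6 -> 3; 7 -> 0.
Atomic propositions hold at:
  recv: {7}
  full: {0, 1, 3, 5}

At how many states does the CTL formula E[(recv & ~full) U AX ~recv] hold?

Sat(~full) = {2, 4, 6, 7}
Sat(recv & ~full) = {7}
Sat(~recv) = {0, 1, 2, 3, 4, 5, 6}
Sat(AX ~recv) = {s : every successor in {0, 1, 2, 3, 4, 5, 6}} = {0, 1, 2, 3, 5, 6, 7}
E[(recv & ~full) U AX ~recv]: least fixpoint, start Z0 = Sat(AX ~recv) = {0, 1, 2, 3, 5, 6, 7}, add states in Sat(recv & ~full) with some successor in Z. Already a fixed point.
Sat(E[(recv & ~full) U AX ~recv]) = {0, 1, 2, 3, 5, 6, 7}
|Sat(E[(recv & ~full) U AX ~recv])| = |{0, 1, 2, 3, 5, 6, 7}| = 7.

7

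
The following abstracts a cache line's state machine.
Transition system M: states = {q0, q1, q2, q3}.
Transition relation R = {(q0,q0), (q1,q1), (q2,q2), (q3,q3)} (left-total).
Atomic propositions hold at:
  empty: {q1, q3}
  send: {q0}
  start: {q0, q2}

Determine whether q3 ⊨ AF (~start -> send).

No

Sat(~start) = {q1, q3}
Sat(~start -> send) = {q0, q2}
AF (~start -> send): least fixpoint, start Z0 = {q0, q2}, add states with every successor in Z. Already a fixed point.
Sat(AF (~start -> send)) = {q0, q2}
q3 ∉ Sat(AF (~start -> send)) = {q0, q2}, so the formula does not hold at q3.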